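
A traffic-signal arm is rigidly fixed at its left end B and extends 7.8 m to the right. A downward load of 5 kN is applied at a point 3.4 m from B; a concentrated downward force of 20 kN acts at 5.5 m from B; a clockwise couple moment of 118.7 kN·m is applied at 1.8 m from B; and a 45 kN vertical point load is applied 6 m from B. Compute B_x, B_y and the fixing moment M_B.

B_x = 0, B_y = 70.00 kN, M_B = 515.7 kN·m

ΣF_x = 0: B_x = 0.
ΣF_y = 0: B_y − 5 − 20 − 45 = 0 → B_y = 70.00 kN.
ΣM about B: M_B − 5·3.4 − 20·5.5 − 118.7 − 45·6 = 0 → M_B = 515.7 kN·m.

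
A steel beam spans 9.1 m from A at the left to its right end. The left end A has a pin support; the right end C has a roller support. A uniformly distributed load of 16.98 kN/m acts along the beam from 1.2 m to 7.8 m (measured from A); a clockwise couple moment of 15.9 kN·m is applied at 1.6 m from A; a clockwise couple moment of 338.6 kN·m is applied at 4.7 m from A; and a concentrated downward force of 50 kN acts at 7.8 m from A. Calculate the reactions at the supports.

A_x = 0, A_y = 24.84 kN, C_y = 137.2 kN

Resultant of the distributed load: 16.98 × 6.6 = 112.068 kN at 4.5 m from A.
Moments about A: C_y·9.1 − (16.98·6.6)·4.5 − 15.9 − 338.6 − 50·7.8 = 0 → C_y = 1248.806/9.1 = 137.231 ≈ 137.2 kN.
ΣF_y = 0: A_y + 137.231 − 16.98·6.6 − 50 = 0 → A_y = 24.84 kN.
ΣF_x = 0: no horizontal applied forces, so A_x = 0.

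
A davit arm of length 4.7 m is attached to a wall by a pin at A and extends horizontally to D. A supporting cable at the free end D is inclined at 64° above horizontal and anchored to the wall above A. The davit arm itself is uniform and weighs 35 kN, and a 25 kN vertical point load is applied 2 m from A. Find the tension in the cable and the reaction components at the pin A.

ΣM about A: T·sin64°·4.7 − 35·2.35 − 25·2 = 0 → T = 132.25/(4.7·0.898794) = 31.3067 ≈ 31.31 kN.
ΣF_x = 0: A_x − T·cos64° = 0 → A_x = 31.3067 × 0.438371 = 13.72 kN.
ΣF_y = 0: A_y + T·sin64° − 35 − 25 = 0 → A_y = 60 − 31.3067 × 0.898794 = 31.86 kN.

T = 31.31 kN, A_x = 13.72 kN, A_y = 31.86 kN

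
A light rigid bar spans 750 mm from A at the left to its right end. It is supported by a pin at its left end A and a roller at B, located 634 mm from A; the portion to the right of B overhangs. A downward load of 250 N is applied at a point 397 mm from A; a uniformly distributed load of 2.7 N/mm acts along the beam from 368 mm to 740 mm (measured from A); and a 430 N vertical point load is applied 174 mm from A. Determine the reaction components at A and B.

Resultant of the distributed load: 2.7 × 372 = 1004.4 N at 554 mm from A.
ΣM about A: B_y·634 − 250·397 − (2.7·372)·554 − 430·174 = 0 → B_y = 730507.6/634 = 1152.22 ≈ 1152 N.
ΣF_y = 0: A_y + 1152.22 − 250 − 2.7·372 − 430 = 0 → A_y = 532.2 N.
ΣF_x = 0: no horizontal applied forces, so A_x = 0.

A_x = 0, A_y = 532.2 N, B_y = 1152 N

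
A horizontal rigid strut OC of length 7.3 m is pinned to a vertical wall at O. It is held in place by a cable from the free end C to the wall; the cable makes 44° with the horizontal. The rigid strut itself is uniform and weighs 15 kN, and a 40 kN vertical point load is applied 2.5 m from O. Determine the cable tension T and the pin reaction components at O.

T = 30.52 kN, O_x = 21.95 kN, O_y = 33.80 kN

ΣM about O: T·sin44°·7.3 − 15·3.65 − 40·2.5 = 0 → T = 154.75/(7.3·0.694658) = 30.5166 ≈ 30.52 kN.
ΣF_x = 0: O_x − T·cos44° = 0 → O_x = 30.5166 × 0.71934 = 21.95 kN.
ΣF_y = 0: O_y + T·sin44° − 15 − 40 = 0 → O_y = 55 − 30.5166 × 0.694658 = 33.80 kN.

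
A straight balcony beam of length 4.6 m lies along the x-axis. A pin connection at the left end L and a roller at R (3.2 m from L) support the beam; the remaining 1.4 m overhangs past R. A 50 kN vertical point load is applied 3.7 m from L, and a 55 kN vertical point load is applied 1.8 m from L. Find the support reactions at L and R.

L_x = 0, L_y = 16.25 kN, R_y = 88.75 kN

Moments about L: R_y·3.2 − 50·3.7 − 55·1.8 = 0 → R_y = 284/3.2 = 88.75 kN.
ΣF_y = 0: L_y + 88.75 − 50 − 55 = 0 → L_y = 16.25 kN.
ΣF_x = 0: no horizontal applied forces, so L_x = 0.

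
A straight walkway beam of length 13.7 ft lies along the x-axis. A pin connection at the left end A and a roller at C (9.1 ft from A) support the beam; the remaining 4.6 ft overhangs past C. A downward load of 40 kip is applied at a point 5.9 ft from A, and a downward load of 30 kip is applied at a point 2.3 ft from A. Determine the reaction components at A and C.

A_x = 0, A_y = 36.48 kip, C_y = 33.52 kip

Moments about A: C_y·9.1 − 40·5.9 − 30·2.3 = 0 → C_y = 305/9.1 = 33.5165 ≈ 33.52 kip.
ΣF_y = 0: A_y + 33.5165 − 40 − 30 = 0 → A_y = 36.48 kip.
ΣF_x = 0: no horizontal applied forces, so A_x = 0.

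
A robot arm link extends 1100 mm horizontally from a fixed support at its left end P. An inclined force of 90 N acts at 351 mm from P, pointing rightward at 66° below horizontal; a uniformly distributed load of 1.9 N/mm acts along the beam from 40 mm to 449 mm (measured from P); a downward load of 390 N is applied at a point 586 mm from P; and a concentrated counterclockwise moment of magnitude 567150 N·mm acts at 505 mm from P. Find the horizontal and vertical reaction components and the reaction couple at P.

Resultant of the distributed load: 1.9 × 409 = 777.1 N at 244.5 mm from P.
ΣF_x = 0: P_x + 90·cos66° = 0 → P_x = -36.61 N.
ΣF_y = 0: P_y − 90·sin66° − 1.9·409 − 390 = 0 → P_y = 1249 N.
ΣM about P: M_P − 90·sin66°·351 − (1.9·409)·244.5 − 390·586 + 567150 = 0 → M_P = -119800 N·mm.

P_x = -36.61 N, P_y = 1249 N, M_P = -119800 N·mm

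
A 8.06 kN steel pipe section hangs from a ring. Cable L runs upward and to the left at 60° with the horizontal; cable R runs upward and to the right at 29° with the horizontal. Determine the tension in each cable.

T_L = 7.051 kN, T_R = 4.031 kN

ΣF_x = 0: −T_L·cos60° + T_R·cos29° = 0 → T_R = 0.571677·T_L.
ΣF_y = 0: T_L·sin60° + T_R·sin29° = 8.06.
Substitute: T_L·(0.866025 + 0.571677·0.48481) = 8.06 → T_L = 7.05051 ≈ 7.051 kN.
Then T_R = 0.571677 × 7.05051 = 4.031 kN.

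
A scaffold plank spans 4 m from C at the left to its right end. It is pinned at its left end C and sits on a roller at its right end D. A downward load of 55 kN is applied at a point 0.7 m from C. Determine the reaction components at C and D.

C_x = 0, C_y = 45.38 kN, D_y = 9.625 kN

ΣM about C: D_y·4 − 55·0.7 = 0 → D_y = 38.5/4 = 9.625 kN.
ΣF_y = 0: C_y + 9.625 − 55 = 0 → C_y = 45.38 kN.
ΣF_x = 0: no horizontal applied forces, so C_x = 0.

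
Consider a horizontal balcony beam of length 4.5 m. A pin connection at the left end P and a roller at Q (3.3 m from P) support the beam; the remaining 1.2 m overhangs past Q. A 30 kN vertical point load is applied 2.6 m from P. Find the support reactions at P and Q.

Moments about P: Q_y·3.3 − 30·2.6 = 0 → Q_y = 78/3.3 = 23.6364 ≈ 23.64 kN.
ΣF_y = 0: P_y + 23.6364 − 30 = 0 → P_y = 6.364 kN.
ΣF_x = 0: no horizontal applied forces, so P_x = 0.

P_x = 0, P_y = 6.364 kN, Q_y = 23.64 kN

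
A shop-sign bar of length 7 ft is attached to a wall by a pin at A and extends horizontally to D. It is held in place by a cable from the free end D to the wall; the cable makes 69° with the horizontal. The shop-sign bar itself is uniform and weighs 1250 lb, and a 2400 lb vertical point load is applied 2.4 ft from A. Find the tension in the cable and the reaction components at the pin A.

ΣM about A: T·sin69°·7 − 1250·3.5 − 2400·2.4 = 0 → T = 10135/(7·0.93358) = 1550.87 ≈ 1551 lb.
ΣF_x = 0: A_x − T·cos69° = 0 → A_x = 1550.87 × 0.358368 = 555.8 lb.
ΣF_y = 0: A_y + T·sin69° − 1250 − 2400 = 0 → A_y = 3650 − 1550.87 × 0.93358 = 2202 lb.

T = 1551 lb, A_x = 555.8 lb, A_y = 2202 lb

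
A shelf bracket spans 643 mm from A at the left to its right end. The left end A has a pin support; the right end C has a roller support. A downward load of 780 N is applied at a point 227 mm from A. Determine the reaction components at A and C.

ΣM about A: C_y·643 − 780·227 = 0 → C_y = 177060/643 = 275.365 ≈ 275.4 N.
ΣF_y = 0: A_y + 275.365 − 780 = 0 → A_y = 504.6 N.
ΣF_x = 0: no horizontal applied forces, so A_x = 0.

A_x = 0, A_y = 504.6 N, C_y = 275.4 N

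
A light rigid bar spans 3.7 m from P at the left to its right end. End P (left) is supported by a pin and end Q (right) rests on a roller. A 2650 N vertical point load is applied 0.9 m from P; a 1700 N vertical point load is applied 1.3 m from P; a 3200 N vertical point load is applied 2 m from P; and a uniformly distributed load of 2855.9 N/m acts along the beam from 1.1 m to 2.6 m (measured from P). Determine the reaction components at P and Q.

P_x = 0, P_y = 6720 N, Q_y = 5114 N

Resultant of the distributed load: 2855.9 × 1.5 = 4283.85 N at 1.85 m from P.
Taking moments about P: Q_y·3.7 − 2650·0.9 − 1700·1.3 − 3200·2 − (2855.9·1.5)·1.85 = 0 → Q_y = 18920.1225/3.7 = 5113.55 ≈ 5114 N.
ΣF_y = 0: P_y + 5113.55 − 2650 − 1700 − 3200 − 2855.9·1.5 = 0 → P_y = 6720 N.
ΣF_x = 0: no horizontal applied forces, so P_x = 0.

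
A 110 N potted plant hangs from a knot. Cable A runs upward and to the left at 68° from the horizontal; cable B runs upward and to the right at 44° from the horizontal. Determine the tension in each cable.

T_A = 85.34 N, T_B = 44.44 N

ΣF_x = 0: −T_A·cos68° + T_B·cos44° = 0 → T_B = 0.520764·T_A.
ΣF_y = 0: T_A·sin68° + T_B·sin44° = 110.
Substitute: T_A·(0.927184 + 0.520764·0.694658) = 110 → T_A = 85.3417 ≈ 85.34 N.
Then T_B = 0.520764 × 85.3417 = 44.44 N.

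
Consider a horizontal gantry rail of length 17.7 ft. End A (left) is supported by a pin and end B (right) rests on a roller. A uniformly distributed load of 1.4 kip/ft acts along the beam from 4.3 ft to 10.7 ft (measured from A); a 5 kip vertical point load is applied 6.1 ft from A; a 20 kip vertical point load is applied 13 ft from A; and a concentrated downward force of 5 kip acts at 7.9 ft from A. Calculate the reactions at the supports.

A_x = 0, A_y = 16.52 kip, B_y = 22.44 kip

Resultant of the distributed load: 1.4 × 6.4 = 8.96 kip at 7.5 ft from A.
Moments about A: B_y·17.7 − (1.4·6.4)·7.5 − 5·6.1 − 20·13 − 5·7.9 = 0 → B_y = 397.2/17.7 = 22.4407 ≈ 22.44 kip.
ΣF_y = 0: A_y + 22.4407 − 1.4·6.4 − 5 − 20 − 5 = 0 → A_y = 16.52 kip.
ΣF_x = 0: no horizontal applied forces, so A_x = 0.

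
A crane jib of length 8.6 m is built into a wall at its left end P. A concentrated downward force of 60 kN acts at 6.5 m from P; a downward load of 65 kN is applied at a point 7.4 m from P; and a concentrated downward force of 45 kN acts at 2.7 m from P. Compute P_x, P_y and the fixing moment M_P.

P_x = 0, P_y = 170.0 kN, M_P = 992.5 kN·m

ΣF_x = 0: P_x = 0.
ΣF_y = 0: P_y − 60 − 65 − 45 = 0 → P_y = 170.0 kN.
ΣM about P: M_P − 60·6.5 − 65·7.4 − 45·2.7 = 0 → M_P = 992.5 kN·m.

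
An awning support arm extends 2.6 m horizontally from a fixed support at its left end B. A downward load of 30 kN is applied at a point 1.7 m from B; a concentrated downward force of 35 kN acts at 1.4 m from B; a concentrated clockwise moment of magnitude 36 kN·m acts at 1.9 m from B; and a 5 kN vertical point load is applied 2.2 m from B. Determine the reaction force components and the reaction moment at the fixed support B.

ΣF_x = 0: B_x = 0.
ΣF_y = 0: B_y − 30 − 35 − 5 = 0 → B_y = 70.00 kN.
ΣM about B: M_B − 30·1.7 − 35·1.4 − 36 − 5·2.2 = 0 → M_B = 147.0 kN·m.

B_x = 0, B_y = 70.00 kN, M_B = 147.0 kN·m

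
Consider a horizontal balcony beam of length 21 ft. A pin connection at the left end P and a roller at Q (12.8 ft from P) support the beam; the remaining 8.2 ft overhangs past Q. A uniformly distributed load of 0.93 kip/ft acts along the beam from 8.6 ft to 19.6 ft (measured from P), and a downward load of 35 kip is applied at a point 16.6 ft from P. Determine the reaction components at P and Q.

P_x = 0, P_y = -11.43 kip, Q_y = 56.66 kip

Resultant of the distributed load: 0.93 × 11 = 10.23 kip at 14.1 ft from P.
ΣM about P: Q_y·12.8 − (0.93·11)·14.1 − 35·16.6 = 0 → Q_y = 725.243/12.8 = 56.6596 ≈ 56.66 kip.
ΣF_y = 0: P_y + 56.6596 − 0.93·11 − 35 = 0 → P_y = -11.43 kip.
ΣF_x = 0: no horizontal applied forces, so P_x = 0.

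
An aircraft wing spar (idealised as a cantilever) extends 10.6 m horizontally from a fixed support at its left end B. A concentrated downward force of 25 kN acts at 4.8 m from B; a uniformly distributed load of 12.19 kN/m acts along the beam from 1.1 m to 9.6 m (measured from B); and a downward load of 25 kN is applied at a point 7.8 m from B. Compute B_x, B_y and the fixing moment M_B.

Resultant of the distributed load: 12.19 × 8.5 = 103.615 kN at 5.35 m from B.
ΣF_x = 0: B_x = 0.
ΣF_y = 0: B_y − 25 − 12.19·8.5 − 25 = 0 → B_y = 153.6 kN.
ΣM about B: M_B − 25·4.8 − (12.19·8.5)·5.35 − 25·7.8 = 0 → M_B = 869.3 kN·m.

B_x = 0, B_y = 153.6 kN, M_B = 869.3 kN·m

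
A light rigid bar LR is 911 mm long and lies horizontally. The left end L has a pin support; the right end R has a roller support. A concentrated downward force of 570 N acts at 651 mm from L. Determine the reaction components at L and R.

Taking moments about L: R_y·911 − 570·651 = 0 → R_y = 371070/911 = 407.322 ≈ 407.3 N.
ΣF_y = 0: L_y + 407.322 − 570 = 0 → L_y = 162.7 N.
ΣF_x = 0: no horizontal applied forces, so L_x = 0.

L_x = 0, L_y = 162.7 N, R_y = 407.3 N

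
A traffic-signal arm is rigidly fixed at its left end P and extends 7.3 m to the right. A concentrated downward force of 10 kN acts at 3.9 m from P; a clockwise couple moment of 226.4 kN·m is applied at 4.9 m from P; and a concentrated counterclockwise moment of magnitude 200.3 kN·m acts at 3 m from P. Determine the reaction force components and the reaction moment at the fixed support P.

P_x = 0, P_y = 10.00 kN, M_P = 65.10 kN·m

ΣF_x = 0: P_x = 0.
ΣF_y = 0: P_y − 10 = 0 → P_y = 10.00 kN.
ΣM about P: M_P − 10·3.9 − 226.4 + 200.3 = 0 → M_P = 65.10 kN·m.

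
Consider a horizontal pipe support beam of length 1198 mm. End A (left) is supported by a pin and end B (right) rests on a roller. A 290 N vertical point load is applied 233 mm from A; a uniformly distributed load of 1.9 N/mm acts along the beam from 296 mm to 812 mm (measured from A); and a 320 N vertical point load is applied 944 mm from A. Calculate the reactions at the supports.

Resultant of the distributed load: 1.9 × 516 = 980.4 N at 554 mm from A.
Moments about A: B_y·1198 − 290·233 − (1.9·516)·554 − 320·944 = 0 → B_y = 912791.6/1198 = 761.93 ≈ 761.9 N.
ΣF_y = 0: A_y + 761.93 − 290 − 1.9·516 − 320 = 0 → A_y = 828.5 N.
ΣF_x = 0: no horizontal applied forces, so A_x = 0.

A_x = 0, A_y = 828.5 N, B_y = 761.9 N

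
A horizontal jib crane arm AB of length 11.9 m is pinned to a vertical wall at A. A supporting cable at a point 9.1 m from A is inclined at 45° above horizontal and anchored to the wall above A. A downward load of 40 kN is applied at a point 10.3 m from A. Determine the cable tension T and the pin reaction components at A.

ΣM about A: T·sin45°·9.1 − 40·10.3 = 0 → T = 412/(9.1·0.707107) = 64.0281 ≈ 64.03 kN.
ΣF_x = 0: A_x − T·cos45° = 0 → A_x = 64.0281 × 0.707107 = 45.27 kN.
ΣF_y = 0: A_y + T·sin45° − 40 = 0 → A_y = 40 − 64.0281 × 0.707107 = -5.275 kN.

T = 64.03 kN, A_x = 45.27 kN, A_y = -5.275 kN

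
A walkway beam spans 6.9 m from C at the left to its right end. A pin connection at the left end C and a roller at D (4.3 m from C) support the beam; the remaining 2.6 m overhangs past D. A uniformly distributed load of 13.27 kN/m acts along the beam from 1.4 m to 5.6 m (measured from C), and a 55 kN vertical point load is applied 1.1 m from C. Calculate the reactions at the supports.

Resultant of the distributed load: 13.27 × 4.2 = 55.734 kN at 3.5 m from C.
Moments about C: D_y·4.3 − (13.27·4.2)·3.5 − 55·1.1 = 0 → D_y = 255.569/4.3 = 59.4347 ≈ 59.43 kN.
ΣF_y = 0: C_y + 59.4347 − 13.27·4.2 − 55 = 0 → C_y = 51.30 kN.
ΣF_x = 0: no horizontal applied forces, so C_x = 0.

C_x = 0, C_y = 51.30 kN, D_y = 59.43 kN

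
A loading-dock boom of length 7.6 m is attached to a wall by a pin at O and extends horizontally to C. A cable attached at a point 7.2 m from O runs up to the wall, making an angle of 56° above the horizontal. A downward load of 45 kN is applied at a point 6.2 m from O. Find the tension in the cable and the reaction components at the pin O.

T = 46.74 kN, O_x = 26.14 kN, O_y = 6.250 kN

ΣM about O: T·sin56°·7.2 − 45·6.2 = 0 → T = 279/(7.2·0.829038) = 46.7409 ≈ 46.74 kN.
ΣF_x = 0: O_x − T·cos56° = 0 → O_x = 46.7409 × 0.559193 = 26.14 kN.
ΣF_y = 0: O_y + T·sin56° − 45 = 0 → O_y = 45 − 46.7409 × 0.829038 = 6.250 kN.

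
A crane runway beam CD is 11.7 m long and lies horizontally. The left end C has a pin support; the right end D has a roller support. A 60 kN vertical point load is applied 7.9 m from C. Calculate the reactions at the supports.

ΣM about C: D_y·11.7 − 60·7.9 = 0 → D_y = 474/11.7 = 40.5128 ≈ 40.51 kN.
ΣF_y = 0: C_y + 40.5128 − 60 = 0 → C_y = 19.49 kN.
ΣF_x = 0: no horizontal applied forces, so C_x = 0.

C_x = 0, C_y = 19.49 kN, D_y = 40.51 kN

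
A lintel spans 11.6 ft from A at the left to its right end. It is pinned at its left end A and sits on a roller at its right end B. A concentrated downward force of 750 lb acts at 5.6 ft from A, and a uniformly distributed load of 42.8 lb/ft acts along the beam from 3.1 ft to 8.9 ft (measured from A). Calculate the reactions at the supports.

Resultant of the distributed load: 42.8 × 5.8 = 248.24 lb at 6 ft from A.
Taking moments about A: B_y·11.6 − 750·5.6 − (42.8·5.8)·6 = 0 → B_y = 5689.44/11.6 = 490.469 ≈ 490.5 lb.
ΣF_y = 0: A_y + 490.469 − 750 − 42.8·5.8 = 0 → A_y = 507.8 lb.
ΣF_x = 0: no horizontal applied forces, so A_x = 0.

A_x = 0, A_y = 507.8 lb, B_y = 490.5 lb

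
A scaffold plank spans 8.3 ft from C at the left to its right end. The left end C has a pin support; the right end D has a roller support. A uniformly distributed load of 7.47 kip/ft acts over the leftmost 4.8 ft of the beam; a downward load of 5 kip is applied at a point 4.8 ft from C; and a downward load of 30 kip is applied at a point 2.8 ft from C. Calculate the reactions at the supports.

Resultant of the distributed load: 7.47 × 4.8 = 35.856 kip at 2.4 ft from C.
Taking moments about C: D_y·8.3 − (7.47·4.8)·2.4 − 5·4.8 − 30·2.8 = 0 → D_y = 194.0544/8.3 = 23.38 kip.
ΣF_y = 0: C_y + 23.38 − 7.47·4.8 − 5 − 30 = 0 → C_y = 47.48 kip.
ΣF_x = 0: no horizontal applied forces, so C_x = 0.

C_x = 0, C_y = 47.48 kip, D_y = 23.38 kip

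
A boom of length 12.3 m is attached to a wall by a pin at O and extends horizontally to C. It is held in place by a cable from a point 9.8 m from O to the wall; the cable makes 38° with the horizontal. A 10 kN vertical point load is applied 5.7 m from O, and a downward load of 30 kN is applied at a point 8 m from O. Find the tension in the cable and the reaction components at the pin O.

T = 49.23 kN, O_x = 38.79 kN, O_y = 9.694 kN

ΣM about O: T·sin38°·9.8 − 10·5.7 − 30·8 = 0 → T = 297/(9.8·0.615661) = 49.2253 ≈ 49.23 kN.
ΣF_x = 0: O_x − T·cos38° = 0 → O_x = 49.2253 × 0.788011 = 38.79 kN.
ΣF_y = 0: O_y + T·sin38° − 10 − 30 = 0 → O_y = 40 − 49.2253 × 0.615661 = 9.694 kN.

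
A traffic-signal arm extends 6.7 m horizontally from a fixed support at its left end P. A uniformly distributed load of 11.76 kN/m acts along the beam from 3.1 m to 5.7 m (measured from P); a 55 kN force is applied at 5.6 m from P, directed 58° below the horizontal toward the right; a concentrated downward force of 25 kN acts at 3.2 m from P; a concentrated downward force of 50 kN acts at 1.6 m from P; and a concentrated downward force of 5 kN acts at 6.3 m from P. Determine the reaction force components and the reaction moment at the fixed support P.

Resultant of the distributed load: 11.76 × 2.6 = 30.576 kN at 4.4 m from P.
ΣF_x = 0: P_x + 55·cos58° = 0 → P_x = -29.15 kN.
ΣF_y = 0: P_y − 11.76·2.6 − 55·sin58° − 25 − 50 − 5 = 0 → P_y = 157.2 kN.
ΣM about P: M_P − (11.76·2.6)·4.4 − 55·sin58°·5.6 − 25·3.2 − 50·1.6 − 5·6.3 = 0 → M_P = 587.2 kN·m.

P_x = -29.15 kN, P_y = 157.2 kN, M_P = 587.2 kN·m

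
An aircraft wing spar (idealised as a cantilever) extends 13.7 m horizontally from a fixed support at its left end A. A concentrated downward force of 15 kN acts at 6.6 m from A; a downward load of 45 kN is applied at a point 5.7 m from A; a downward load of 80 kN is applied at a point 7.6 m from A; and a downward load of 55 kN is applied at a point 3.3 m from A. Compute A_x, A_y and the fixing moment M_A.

A_x = 0, A_y = 195.0 kN, M_A = 1145 kN·m

ΣF_x = 0: A_x = 0.
ΣF_y = 0: A_y − 15 − 45 − 80 − 55 = 0 → A_y = 195.0 kN.
ΣM about A: M_A − 15·6.6 − 45·5.7 − 80·7.6 − 55·3.3 = 0 → M_A = 1145 kN·m.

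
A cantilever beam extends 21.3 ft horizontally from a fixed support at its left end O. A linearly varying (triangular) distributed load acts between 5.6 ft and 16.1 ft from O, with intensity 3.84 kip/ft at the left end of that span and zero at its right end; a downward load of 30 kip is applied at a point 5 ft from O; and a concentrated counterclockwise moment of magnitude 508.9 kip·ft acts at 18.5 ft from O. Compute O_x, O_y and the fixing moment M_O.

Resultant of the triangular load: ½ × 3.84 × 10.5 = 20.16 kip, acting at 9.1 ft from O (one-third of the span from the peak).
ΣF_x = 0: O_x = 0.
ΣF_y = 0: O_y − ½·3.84·10.5 − 30 = 0 → O_y = 50.16 kip.
ΣM about O: M_O − (½·3.84·10.5)·9.1 − 30·5 + 508.9 = 0 → M_O = -175.4 kip·ft.

O_x = 0, O_y = 50.16 kip, M_O = -175.4 kip·ft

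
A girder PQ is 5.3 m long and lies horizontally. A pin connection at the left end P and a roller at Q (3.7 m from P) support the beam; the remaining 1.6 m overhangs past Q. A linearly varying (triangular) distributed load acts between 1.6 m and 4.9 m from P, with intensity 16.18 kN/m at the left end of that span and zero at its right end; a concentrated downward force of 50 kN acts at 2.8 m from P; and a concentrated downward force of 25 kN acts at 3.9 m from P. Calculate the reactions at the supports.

P_x = 0, P_y = 18.03 kN, Q_y = 83.67 kN

Resultant of the triangular load: ½ × 16.18 × 3.3 = 26.697 kN, acting at 2.7 m from P (one-third of the span from the peak).
Taking moments about P: Q_y·3.7 − (½·16.18·3.3)·2.7 − 50·2.8 − 25·3.9 = 0 → Q_y = 309.5819/3.7 = 83.6708 ≈ 83.67 kN.
ΣF_y = 0: P_y + 83.6708 − ½·16.18·3.3 − 50 − 25 = 0 → P_y = 18.03 kN.
ΣF_x = 0: no horizontal applied forces, so P_x = 0.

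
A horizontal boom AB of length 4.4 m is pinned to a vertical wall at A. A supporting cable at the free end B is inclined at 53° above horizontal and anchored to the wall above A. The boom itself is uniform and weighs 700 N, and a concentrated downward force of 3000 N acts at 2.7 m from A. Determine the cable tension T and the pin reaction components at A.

T = 2743 N, A_x = 1651 N, A_y = 1509 N

ΣM about A: T·sin53°·4.4 − 700·2.2 − 3000·2.7 = 0 → T = 9640/(4.4·0.798636) = 2743.31 ≈ 2743 N.
ΣF_x = 0: A_x − T·cos53° = 0 → A_x = 2743.31 × 0.601815 = 1651 N.
ΣF_y = 0: A_y + T·sin53° − 700 − 3000 = 0 → A_y = 3700 − 2743.31 × 0.798636 = 1509 N.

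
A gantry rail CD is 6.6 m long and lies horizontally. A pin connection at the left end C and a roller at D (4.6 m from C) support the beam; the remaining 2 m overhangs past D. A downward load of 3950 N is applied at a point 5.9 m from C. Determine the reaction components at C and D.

ΣM about C: D_y·4.6 − 3950·5.9 = 0 → D_y = 23305/4.6 = 5066.3 ≈ 5066 N.
ΣF_y = 0: C_y + 5066.3 − 3950 = 0 → C_y = -1116 N.
ΣF_x = 0: no horizontal applied forces, so C_x = 0.

C_x = 0, C_y = -1116 N, D_y = 5066 N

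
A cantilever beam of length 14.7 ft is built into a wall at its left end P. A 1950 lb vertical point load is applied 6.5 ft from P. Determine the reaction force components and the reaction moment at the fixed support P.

ΣF_x = 0: P_x = 0.
ΣF_y = 0: P_y − 1950 = 0 → P_y = 1950 lb.
ΣM about P: M_P − 1950·6.5 = 0 → M_P = 12680 lb·ft.

P_x = 0, P_y = 1950 lb, M_P = 12680 lb·ft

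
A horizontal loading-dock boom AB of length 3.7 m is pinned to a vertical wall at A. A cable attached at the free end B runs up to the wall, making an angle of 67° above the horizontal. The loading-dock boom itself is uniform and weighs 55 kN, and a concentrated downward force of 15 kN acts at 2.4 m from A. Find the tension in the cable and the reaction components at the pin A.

T = 40.44 kN, A_x = 15.80 kN, A_y = 32.77 kN

ΣM about A: T·sin67°·3.7 − 55·1.85 − 15·2.4 = 0 → T = 137.75/(3.7·0.920505) = 40.4449 ≈ 40.44 kN.
ΣF_x = 0: A_x − T·cos67° = 0 → A_x = 40.4449 × 0.390731 = 15.80 kN.
ΣF_y = 0: A_y + T·sin67° − 55 − 15 = 0 → A_y = 70 − 40.4449 × 0.920505 = 32.77 kN.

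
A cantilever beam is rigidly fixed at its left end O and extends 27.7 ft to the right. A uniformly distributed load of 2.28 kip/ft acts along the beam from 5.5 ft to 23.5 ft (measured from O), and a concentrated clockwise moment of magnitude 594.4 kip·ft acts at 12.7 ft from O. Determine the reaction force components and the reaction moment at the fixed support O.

O_x = 0, O_y = 41.04 kip, M_O = 1189 kip·ft

Resultant of the distributed load: 2.28 × 18 = 41.04 kip at 14.5 ft from O.
ΣF_x = 0: O_x = 0.
ΣF_y = 0: O_y − 2.28·18 = 0 → O_y = 41.04 kip.
ΣM about O: M_O − (2.28·18)·14.5 − 594.4 = 0 → M_O = 1189 kip·ft.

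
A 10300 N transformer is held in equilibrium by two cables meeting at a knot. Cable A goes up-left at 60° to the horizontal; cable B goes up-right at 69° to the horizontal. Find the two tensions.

T_A = 4750 N, T_B = 6627 N

ΣF_x = 0: −T_A·cos60° + T_B·cos69° = 0 → T_B = 1.39521·T_A.
ΣF_y = 0: T_A·sin60° + T_B·sin69° = 10300.
Substitute: T_A·(0.866025 + 1.39521·0.93358) = 10300 → T_A = 4749.68 ≈ 4750 N.
Then T_B = 1.39521 × 4749.68 = 6627 N.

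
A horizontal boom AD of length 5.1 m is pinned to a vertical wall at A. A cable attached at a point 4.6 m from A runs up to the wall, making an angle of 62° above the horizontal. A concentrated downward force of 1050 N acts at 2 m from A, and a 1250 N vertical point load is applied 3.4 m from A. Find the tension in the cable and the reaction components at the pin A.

ΣM about A: T·sin62°·4.6 − 1050·2 − 1250·3.4 = 0 → T = 6350/(4.6·0.882948) = 1563.44 ≈ 1563 N.
ΣF_x = 0: A_x − T·cos62° = 0 → A_x = 1563.44 × 0.469472 = 734.0 N.
ΣF_y = 0: A_y + T·sin62° − 1050 − 1250 = 0 → A_y = 2300 − 1563.44 × 0.882948 = 919.6 N.

T = 1563 N, A_x = 734.0 N, A_y = 919.6 N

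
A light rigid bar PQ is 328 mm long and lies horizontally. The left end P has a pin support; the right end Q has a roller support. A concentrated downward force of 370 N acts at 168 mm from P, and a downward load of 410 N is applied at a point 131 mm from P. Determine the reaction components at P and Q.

Taking moments about P: Q_y·328 − 370·168 − 410·131 = 0 → Q_y = 115870/328 = 353.262 ≈ 353.3 N.
ΣF_y = 0: P_y + 353.262 − 370 − 410 = 0 → P_y = 426.7 N.
ΣF_x = 0: no horizontal applied forces, so P_x = 0.

P_x = 0, P_y = 426.7 N, Q_y = 353.3 N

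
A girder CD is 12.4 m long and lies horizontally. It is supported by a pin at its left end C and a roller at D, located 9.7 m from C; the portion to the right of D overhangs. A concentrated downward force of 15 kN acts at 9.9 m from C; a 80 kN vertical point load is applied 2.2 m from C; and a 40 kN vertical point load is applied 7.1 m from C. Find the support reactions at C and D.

Moments about C: D_y·9.7 − 15·9.9 − 80·2.2 − 40·7.1 = 0 → D_y = 608.5/9.7 = 62.732 ≈ 62.73 kN.
ΣF_y = 0: C_y + 62.732 − 15 − 80 − 40 = 0 → C_y = 72.27 kN.
ΣF_x = 0: no horizontal applied forces, so C_x = 0.

C_x = 0, C_y = 72.27 kN, D_y = 62.73 kN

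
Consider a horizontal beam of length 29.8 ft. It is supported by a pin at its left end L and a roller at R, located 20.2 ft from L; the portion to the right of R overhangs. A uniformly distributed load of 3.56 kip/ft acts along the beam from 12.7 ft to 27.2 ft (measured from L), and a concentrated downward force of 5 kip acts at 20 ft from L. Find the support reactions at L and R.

Resultant of the distributed load: 3.56 × 14.5 = 51.62 kip at 19.95 ft from L.
ΣM about L: R_y·20.2 − (3.56·14.5)·19.95 − 5·20 = 0 → R_y = 1129.819/20.2 = 55.9316 ≈ 55.93 kip.
ΣF_y = 0: L_y + 55.9316 − 3.56·14.5 − 5 = 0 → L_y = 0.6884 kip.
ΣF_x = 0: no horizontal applied forces, so L_x = 0.

L_x = 0, L_y = 0.6884 kip, R_y = 55.93 kip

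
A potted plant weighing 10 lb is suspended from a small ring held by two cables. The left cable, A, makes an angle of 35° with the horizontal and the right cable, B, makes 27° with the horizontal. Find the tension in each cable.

ΣF_x = 0: −T_A·cos35° + T_B·cos27° = 0 → T_B = 0.919356·T_A.
ΣF_y = 0: T_A·sin35° + T_B·sin27° = 10.
Substitute: T_A·(0.573576 + 0.919356·0.45399) = 10 → T_A = 10.0913 ≈ 10.09 lb.
Then T_B = 0.919356 × 10.0913 = 9.277 lb.

T_A = 10.09 lb, T_B = 9.277 lb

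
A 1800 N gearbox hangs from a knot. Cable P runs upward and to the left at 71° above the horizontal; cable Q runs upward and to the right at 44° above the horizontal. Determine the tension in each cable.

ΣF_x = 0: −T_P·cos71° + T_Q·cos44° = 0 → T_Q = 0.452593·T_P.
ΣF_y = 0: T_P·sin71° + T_Q·sin44° = 1800.
Substitute: T_P·(0.945519 + 0.452593·0.694658) = 1800 → T_P = 1428.67 ≈ 1429 N.
Then T_Q = 0.452593 × 1428.67 = 646.6 N.

T_P = 1429 N, T_Q = 646.6 N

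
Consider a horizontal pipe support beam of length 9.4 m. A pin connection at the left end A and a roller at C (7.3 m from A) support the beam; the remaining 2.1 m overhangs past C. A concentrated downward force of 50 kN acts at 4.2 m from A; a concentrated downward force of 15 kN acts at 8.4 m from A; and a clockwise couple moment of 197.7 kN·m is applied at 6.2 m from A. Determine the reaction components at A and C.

Moments about A: C_y·7.3 − 50·4.2 − 15·8.4 − 197.7 = 0 → C_y = 533.7/7.3 = 73.1096 ≈ 73.11 kN.
ΣF_y = 0: A_y + 73.1096 − 50 − 15 = 0 → A_y = -8.110 kN.
ΣF_x = 0: no horizontal applied forces, so A_x = 0.

A_x = 0, A_y = -8.110 kN, C_y = 73.11 kN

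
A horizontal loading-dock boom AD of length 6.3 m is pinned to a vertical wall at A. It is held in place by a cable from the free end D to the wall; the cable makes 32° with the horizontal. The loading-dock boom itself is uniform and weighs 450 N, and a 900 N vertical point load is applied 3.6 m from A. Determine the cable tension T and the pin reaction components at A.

ΣM about A: T·sin32°·6.3 − 450·3.15 − 900·3.6 = 0 → T = 4657.5/(6.3·0.529919) = 1395.09 ≈ 1395 N.
ΣF_x = 0: A_x − T·cos32° = 0 → A_x = 1395.09 × 0.848048 = 1183 N.
ΣF_y = 0: A_y + T·sin32° − 450 − 900 = 0 → A_y = 1350 − 1395.09 × 0.529919 = 610.7 N.

T = 1395 N, A_x = 1183 N, A_y = 610.7 N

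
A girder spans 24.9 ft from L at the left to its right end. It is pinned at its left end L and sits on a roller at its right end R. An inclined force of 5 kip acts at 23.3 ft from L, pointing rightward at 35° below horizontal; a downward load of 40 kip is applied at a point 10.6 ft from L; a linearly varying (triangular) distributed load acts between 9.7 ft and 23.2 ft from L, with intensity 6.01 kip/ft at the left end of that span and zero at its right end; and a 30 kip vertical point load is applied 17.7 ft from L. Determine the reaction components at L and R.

L_x = -4.096 kip, L_y = 49.26 kip, R_y = 64.17 kip

Resultant of the triangular load: ½ × 6.01 × 13.5 = 40.5675 kip, acting at 14.2 ft from L (one-third of the span from the peak).
ΣM about L: R_y·24.9 − 5·sin35°·23.3 − 40·10.6 − (½·6.01·13.5)·14.2 − 30·17.7 = 0 → R_y = 1597.88/24.9 = 64.1719 ≈ 64.17 kip.
ΣF_y = 0: L_y + 64.1719 − 5·sin35° − 40 − ½·6.01·13.5 − 30 = 0 → L_y = 49.26 kip.
ΣF_x = 0: L_x + 5·cos35° = 0 → L_x = -4.096 kip.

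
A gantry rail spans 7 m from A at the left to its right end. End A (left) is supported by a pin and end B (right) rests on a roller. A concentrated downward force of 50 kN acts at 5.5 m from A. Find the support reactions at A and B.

A_x = 0, A_y = 10.71 kN, B_y = 39.29 kN

Taking moments about A: B_y·7 − 50·5.5 = 0 → B_y = 275/7 = 39.2857 ≈ 39.29 kN.
ΣF_y = 0: A_y + 39.2857 − 50 = 0 → A_y = 10.71 kN.
ΣF_x = 0: no horizontal applied forces, so A_x = 0.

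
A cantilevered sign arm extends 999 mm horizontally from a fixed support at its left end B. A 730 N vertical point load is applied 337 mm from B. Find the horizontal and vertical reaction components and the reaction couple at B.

ΣF_x = 0: B_x = 0.
ΣF_y = 0: B_y − 730 = 0 → B_y = 730.0 N.
ΣM about B: M_B − 730·337 = 0 → M_B = 246000 N·mm.

B_x = 0, B_y = 730.0 N, M_B = 246000 N·mm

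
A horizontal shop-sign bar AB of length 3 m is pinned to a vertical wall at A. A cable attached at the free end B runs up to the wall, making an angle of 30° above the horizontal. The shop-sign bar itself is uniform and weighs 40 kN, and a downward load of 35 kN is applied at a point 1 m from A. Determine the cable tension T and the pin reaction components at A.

T = 63.33 kN, A_x = 54.85 kN, A_y = 43.33 kN

ΣM about A: T·sin30°·3 − 40·1.5 − 35·1 = 0 → T = 95/(3·0.5) = 63.3333 ≈ 63.33 kN.
ΣF_x = 0: A_x − T·cos30° = 0 → A_x = 63.3333 × 0.866025 = 54.85 kN.
ΣF_y = 0: A_y + T·sin30° − 40 − 35 = 0 → A_y = 75 − 63.3333 × 0.5 = 43.33 kN.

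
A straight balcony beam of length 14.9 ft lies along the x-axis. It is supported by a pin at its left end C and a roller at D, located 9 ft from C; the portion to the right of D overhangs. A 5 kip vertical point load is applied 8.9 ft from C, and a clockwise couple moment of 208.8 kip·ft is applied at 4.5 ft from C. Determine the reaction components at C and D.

ΣM about C: D_y·9 − 5·8.9 − 208.8 = 0 → D_y = 253.3/9 = 28.1444 ≈ 28.14 kip.
ΣF_y = 0: C_y + 28.1444 − 5 = 0 → C_y = -23.14 kip.
ΣF_x = 0: no horizontal applied forces, so C_x = 0.

C_x = 0, C_y = -23.14 kip, D_y = 28.14 kip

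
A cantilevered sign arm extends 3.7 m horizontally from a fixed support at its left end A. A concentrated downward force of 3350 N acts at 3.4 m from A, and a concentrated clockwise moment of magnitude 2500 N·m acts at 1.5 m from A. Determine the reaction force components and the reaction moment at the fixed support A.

ΣF_x = 0: A_x = 0.
ΣF_y = 0: A_y − 3350 = 0 → A_y = 3350 N.
ΣM about A: M_A − 3350·3.4 − 2500 = 0 → M_A = 13890 N·m.

A_x = 0, A_y = 3350 N, M_A = 13890 N·m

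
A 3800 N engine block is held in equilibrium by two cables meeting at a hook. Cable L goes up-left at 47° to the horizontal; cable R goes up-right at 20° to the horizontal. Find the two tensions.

T_L = 3879 N, T_R = 2815 N

ΣF_x = 0: −T_L·cos47° + T_R·cos20° = 0 → T_R = 0.725767·T_L.
ΣF_y = 0: T_L·sin47° + T_R·sin20° = 3800.
Substitute: T_L·(0.731354 + 0.725767·0.34202) = 3800 → T_L = 3879.21 ≈ 3879 N.
Then T_R = 0.725767 × 3879.21 = 2815 N.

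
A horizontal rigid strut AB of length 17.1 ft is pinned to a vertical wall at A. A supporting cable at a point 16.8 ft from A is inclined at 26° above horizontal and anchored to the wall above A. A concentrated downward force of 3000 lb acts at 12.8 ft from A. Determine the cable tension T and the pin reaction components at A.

T = 5214 lb, A_x = 4686 lb, A_y = 714.3 lb

ΣM about A: T·sin26°·16.8 − 3000·12.8 = 0 → T = 38400/(16.8·0.438371) = 5214.11 ≈ 5214 lb.
ΣF_x = 0: A_x − T·cos26° = 0 → A_x = 5214.11 × 0.898794 = 4686 lb.
ΣF_y = 0: A_y + T·sin26° − 3000 = 0 → A_y = 3000 − 5214.11 × 0.438371 = 714.3 lb.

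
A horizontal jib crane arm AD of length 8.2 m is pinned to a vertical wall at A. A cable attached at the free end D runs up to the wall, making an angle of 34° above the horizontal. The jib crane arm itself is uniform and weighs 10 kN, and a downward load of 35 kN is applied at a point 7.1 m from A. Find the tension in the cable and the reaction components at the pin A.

T = 63.14 kN, A_x = 52.34 kN, A_y = 9.695 kN

ΣM about A: T·sin34°·8.2 − 10·4.1 − 35·7.1 = 0 → T = 289.5/(8.2·0.559193) = 63.1354 ≈ 63.14 kN.
ΣF_x = 0: A_x − T·cos34° = 0 → A_x = 63.1354 × 0.829038 = 52.34 kN.
ΣF_y = 0: A_y + T·sin34° − 10 − 35 = 0 → A_y = 45 − 63.1354 × 0.559193 = 9.695 kN.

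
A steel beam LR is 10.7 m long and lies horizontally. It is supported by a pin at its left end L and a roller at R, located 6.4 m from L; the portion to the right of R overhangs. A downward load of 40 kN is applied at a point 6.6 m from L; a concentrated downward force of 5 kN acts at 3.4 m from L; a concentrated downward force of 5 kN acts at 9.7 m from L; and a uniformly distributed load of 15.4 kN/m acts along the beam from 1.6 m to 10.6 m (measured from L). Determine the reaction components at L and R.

Resultant of the distributed load: 15.4 × 9 = 138.6 kN at 6.1 m from L.
ΣM about L: R_y·6.4 − 40·6.6 − 5·3.4 − 5·9.7 − (15.4·9)·6.1 = 0 → R_y = 1174.96/6.4 = 183.588 ≈ 183.6 kN.
ΣF_y = 0: L_y + 183.588 − 40 − 5 − 5 − 15.4·9 = 0 → L_y = 5.012 kN.
ΣF_x = 0: no horizontal applied forces, so L_x = 0.

L_x = 0, L_y = 5.012 kN, R_y = 183.6 kN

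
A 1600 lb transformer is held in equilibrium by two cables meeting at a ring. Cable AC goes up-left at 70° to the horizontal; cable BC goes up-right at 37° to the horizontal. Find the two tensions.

T_AC = 1336 lb, T_BC = 572.2 lb

ΣF_x = 0: −T_AC·cos70° + T_BC·cos37° = 0 → T_BC = 0.428256·T_AC.
ΣF_y = 0: T_AC·sin70° + T_BC·sin37° = 1600.
Substitute: T_AC·(0.939693 + 0.428256·0.601815) = 1600 → T_AC = 1336.2 ≈ 1336 lb.
Then T_BC = 0.428256 × 1336.2 = 572.2 lb.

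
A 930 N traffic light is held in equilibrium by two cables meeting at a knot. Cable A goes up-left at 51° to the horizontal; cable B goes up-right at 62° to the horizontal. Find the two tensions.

T_A = 474.3 N, T_B = 635.8 N

ΣF_x = 0: −T_A·cos51° + T_B·cos62° = 0 → T_B = 1.34049·T_A.
ΣF_y = 0: T_A·sin51° + T_B·sin62° = 930.
Substitute: T_A·(0.777146 + 1.34049·0.882948) = 930 → T_A = 474.313 ≈ 474.3 N.
Then T_B = 1.34049 × 474.313 = 635.8 N.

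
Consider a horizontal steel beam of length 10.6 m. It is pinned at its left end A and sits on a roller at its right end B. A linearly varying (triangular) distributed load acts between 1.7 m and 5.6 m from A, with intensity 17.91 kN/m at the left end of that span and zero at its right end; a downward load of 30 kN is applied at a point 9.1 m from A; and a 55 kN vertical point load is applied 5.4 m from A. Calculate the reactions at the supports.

A_x = 0, A_y = 56.27 kN, B_y = 63.66 kN

Resultant of the triangular load: ½ × 17.91 × 3.9 = 34.9245 kN, acting at 3 m from A (one-third of the span from the peak).
Taking moments about A: B_y·10.6 − (½·17.91·3.9)·3 − 30·9.1 − 55·5.4 = 0 → B_y = 674.7735/10.6 = 63.6579 ≈ 63.66 kN.
ΣF_y = 0: A_y + 63.6579 − ½·17.91·3.9 − 30 − 55 = 0 → A_y = 56.27 kN.
ΣF_x = 0: no horizontal applied forces, so A_x = 0.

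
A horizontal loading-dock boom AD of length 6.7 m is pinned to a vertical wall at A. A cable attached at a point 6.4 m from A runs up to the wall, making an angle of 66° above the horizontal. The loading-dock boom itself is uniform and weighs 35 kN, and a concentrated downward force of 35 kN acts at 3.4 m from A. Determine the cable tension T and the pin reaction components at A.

T = 40.41 kN, A_x = 16.44 kN, A_y = 33.09 kN

ΣM about A: T·sin66°·6.4 − 35·3.35 − 35·3.4 = 0 → T = 236.25/(6.4·0.913545) = 40.4075 ≈ 40.41 kN.
ΣF_x = 0: A_x − T·cos66° = 0 → A_x = 40.4075 × 0.406737 = 16.44 kN.
ΣF_y = 0: A_y + T·sin66° − 35 − 35 = 0 → A_y = 70 − 40.4075 × 0.913545 = 33.09 kN.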